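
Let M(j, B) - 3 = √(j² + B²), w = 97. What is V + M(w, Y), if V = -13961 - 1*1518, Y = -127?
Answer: -15476 + 113*√2 ≈ -15316.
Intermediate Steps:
M(j, B) = 3 + √(B² + j²) (M(j, B) = 3 + √(j² + B²) = 3 + √(B² + j²))
V = -15479 (V = -13961 - 1518 = -15479)
V + M(w, Y) = -15479 + (3 + √((-127)² + 97²)) = -15479 + (3 + √(16129 + 9409)) = -15479 + (3 + √25538) = -15479 + (3 + 113*√2) = -15476 + 113*√2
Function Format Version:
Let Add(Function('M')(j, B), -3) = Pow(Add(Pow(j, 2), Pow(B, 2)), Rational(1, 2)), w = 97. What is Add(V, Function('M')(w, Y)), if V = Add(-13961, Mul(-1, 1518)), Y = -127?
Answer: Add(-15476, Mul(113, Pow(2, Rational(1, 2)))) ≈ -15316.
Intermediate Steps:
Function('M')(j, B) = Add(3, Pow(Add(Pow(B, 2), Pow(j, 2)), Rational(1, 2))) (Function('M')(j, B) = Add(3, Pow(Add(Pow(j, 2), Pow(B, 2)), Rational(1, 2))) = Add(3, Pow(Add(Pow(B, 2), Pow(j, 2)), Rational(1, 2))))
V = -15479 (V = Add(-13961, -1518) = -15479)
Add(V, Function('M')(w, Y)) = Add(-15479, Add(3, Pow(Add(Pow(-127, 2), Pow(97, 2)), Rational(1, 2)))) = Add(-15479, Add(3, Pow(Add(16129, 9409), Rational(1, 2)))) = Add(-15479, Add(3, Pow(25538, Rational(1, 2)))) = Add(-15479, Add(3, Mul(113, Pow(2, Rational(1, 2))))) = Add(-15476, Mul(113, Pow(2, Rational(1, 2))))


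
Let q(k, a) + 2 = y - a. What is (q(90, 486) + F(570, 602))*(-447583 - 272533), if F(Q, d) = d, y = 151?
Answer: -190830740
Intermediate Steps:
q(k, a) = 149 - a (q(k, a) = -2 + (151 - a) = 149 - a)
(q(90, 486) + F(570, 602))*(-447583 - 272533) = ((149 - 1*486) + 602)*(-447583 - 272533) = ((149 - 486) + 602)*(-720116) = (-337 + 602)*(-720116) = 265*(-720116) = -190830740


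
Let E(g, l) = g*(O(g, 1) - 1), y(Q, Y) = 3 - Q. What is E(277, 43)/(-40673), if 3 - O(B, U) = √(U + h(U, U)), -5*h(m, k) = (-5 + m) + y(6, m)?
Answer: -554/40673 + 554*√15/203365 ≈ -0.0030702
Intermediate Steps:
h(m, k) = 8/5 - m/5 (h(m, k) = -((-5 + m) + (3 - 1*6))/5 = -((-5 + m) + (3 - 6))/5 = -((-5 + m) - 3)/5 = -(-8 + m)/5 = 8/5 - m/5)
O(B, U) = 3 - √(8/5 + 4*U/5) (O(B, U) = 3 - √(U + (8/5 - U/5)) = 3 - √(8/5 + 4*U/5))
E(g, l) = g*(2 - 2*√15/5) (E(g, l) = g*((3 - 2*√(10 + 5*1)/5) - 1) = g*((3 - 2*√(10 + 5)/5) - 1) = g*((3 - 2*√15/5) - 1) = g*(2 - 2*√15/5))
E(277, 43)/(-40673) = ((⅖)*277*(5 - √15))/(-40673) = (554 - 554*√15/5)*(-1/40673) = -554/40673 + 554*√15/203365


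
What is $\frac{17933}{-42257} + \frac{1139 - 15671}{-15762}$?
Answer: $\frac{55236463}{111009139} \approx 0.49758$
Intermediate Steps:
$\frac{17933}{-42257} + \frac{1139 - 15671}{-15762} = 17933 \left(- \frac{1}{42257}\right) - - \frac{2422}{2627} = - \frac{17933}{42257} + \frac{2422}{2627} = \frac{55236463}{111009139}$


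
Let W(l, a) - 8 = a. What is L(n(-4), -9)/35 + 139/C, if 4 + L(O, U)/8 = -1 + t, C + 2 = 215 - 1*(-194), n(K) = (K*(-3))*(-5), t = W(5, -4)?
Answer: 1609/14245 ≈ 0.11295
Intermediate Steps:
W(l, a) = 8 + a
t = 4 (t = 8 - 4 = 4)
n(K) = 15*K (n(K) = -3*K*(-5) = 15*K)
C = 407 (C = -2 + (215 - 1*(-194)) = -2 + (215 + 194) = -2 + 409 = 407)
L(O, U) = -8 (L(O, U) = -32 + 8*(-1 + 4) = -32 + 8*3 = -32 + 24 = -8)
L(n(-4), -9)/35 + 139/C = -8/35 + 139/407 = 1609/14245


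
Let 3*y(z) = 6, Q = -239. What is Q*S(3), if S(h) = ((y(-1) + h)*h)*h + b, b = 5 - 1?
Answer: -11711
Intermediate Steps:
y(z) = 2 (y(z) = (1/3)*6 = 2)
b = 4
S(h) = 4 + h**2*(2 + h) (S(h) = ((2 + h)*h)*h + 4 = (h*(2 + h))*h + 4 = h**2*(2 + h) + 4 = 4 + h**2*(2 + h))
Q*S(3) = -239*(4 + 3**3 + 2*3**2) = -239*(4 + 27 + 2*9) = -239*(4 + 27 + 18) = -239*49 = -11711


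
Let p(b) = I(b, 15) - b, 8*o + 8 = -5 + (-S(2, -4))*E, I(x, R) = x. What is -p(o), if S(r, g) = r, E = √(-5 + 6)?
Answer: 0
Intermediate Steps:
E = 1 (E = √1 = 1)
o = -15/8 (o = -1 + (-5 - 1*2*1)/8 = -1 + (-5 - 2*1)/8 = -1 + (-5 - 2)/8 = -1 + (⅛)*(-7) = -1 - 7/8 = -15/8 ≈ -1.8750)
p(b) = 0 (p(b) = b - b = 0)
-p(o) = -1*0 = 0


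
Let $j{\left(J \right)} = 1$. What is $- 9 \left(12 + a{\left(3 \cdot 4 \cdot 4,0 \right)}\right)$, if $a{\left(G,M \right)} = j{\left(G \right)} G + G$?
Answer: $-972$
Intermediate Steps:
$a{\left(G,M \right)} = 2 G$ ($a{\left(G,M \right)} = 1 G + G = G + G = 2 G$)
$- 9 \left(12 + a{\left(3 \cdot 4 \cdot 4,0 \right)}\right) = - 9 \left(12 + 2 \cdot 3 \cdot 4 \cdot 4\right) = - 9 \left(12 + 2 \cdot 12 \cdot 4\right) = - 9 \left(12 + 2 \cdot 48\right) = - 9 \left(12 + 96\right) = \left(-9\right) 108 = -972$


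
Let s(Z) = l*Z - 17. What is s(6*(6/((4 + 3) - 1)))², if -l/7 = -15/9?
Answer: 2809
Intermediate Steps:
l = 35/3 (l = -(-105)/9 = -7*(-5/3) = 35/3 ≈ 11.667)
s(Z) = -17 + 35*Z/3 (s(Z) = 35*Z/3 - 17 = -17 + 35*Z/3)
s(6*(6/((4 + 3) - 1)))² = (-17 + 35*(6*(6/((4 + 3) - 1)))/3)² = (-17 + 35*(6*(6/(7 - 1)))/3)² = (-17 + 35*(6*(6/6))/3)² = (-17 + 35*(6*(6*(⅙)))/3)² = (-17 + 35*(6*1)/3)² = (-17 + (35/3)*6)² = (-17 + 70)² = 53² = 2809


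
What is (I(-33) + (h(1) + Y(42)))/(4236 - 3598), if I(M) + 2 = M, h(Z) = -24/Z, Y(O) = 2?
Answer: -57/638 ≈ -0.089342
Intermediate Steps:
I(M) = -2 + M
(I(-33) + (h(1) + Y(42)))/(4236 - 3598) = ((-2 - 33) + (-24/1 + 2))/(4236 - 3598) = (-35 + (-24*1 + 2))/638 = (-35 + (-24 + 2))*(1/638) = (-35 - 22)*(1/638) = -57*1/638 = -57/638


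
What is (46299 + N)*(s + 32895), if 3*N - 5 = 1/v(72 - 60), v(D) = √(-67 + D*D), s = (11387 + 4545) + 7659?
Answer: 7846018372/3 + 56486*√77/231 ≈ 2.6153e+9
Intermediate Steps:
s = 23591 (s = 15932 + 7659 = 23591)
v(D) = √(-67 + D²)
N = 5/3 + √77/231 (N = 5/3 + 1/(3*(√(-67 + (72 - 60)²))) = 5/3 + 1/(3*(√(-67 + 12²))) = 5/3 + 1/(3*(√(-67 + 144))) = 5/3 + 1/(3*(√77)) = 5/3 + (√77/77)/3 = 5/3 + √77/231 ≈ 1.7047)
(46299 + N)*(s + 32895) = (46299 + (5/3 + √77/231))*(23591 + 32895) = (138902/3 + √77/231)*56486 = 7846018372/3 + 56486*√77/231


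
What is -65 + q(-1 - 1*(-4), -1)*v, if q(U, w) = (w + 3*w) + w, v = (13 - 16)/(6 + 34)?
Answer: -517/8 ≈ -64.625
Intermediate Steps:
v = -3/40 ≈ -0.075000
q(U, w) = 5*w (q(U, w) = 4*w + w = 5*w)
-65 + q(-1 - 1*(-4), -1)*v = -65 + (5*(-1))*(-3/40) = -65 - 5*(-3/40) = -65 + 3/8 = -517/8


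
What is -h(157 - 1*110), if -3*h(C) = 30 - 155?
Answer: -125/3 ≈ -41.667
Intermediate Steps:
h(C) = 125/3 (h(C) = -(30 - 155)/3 = -1/3*(-125) = 125/3)
-h(157 - 1*110) = -1*125/3 = -125/3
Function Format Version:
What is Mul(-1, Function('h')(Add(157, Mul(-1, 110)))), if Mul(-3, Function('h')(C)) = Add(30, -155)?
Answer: Rational(-125, 3) ≈ -41.667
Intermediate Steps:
Function('h')(C) = Rational(125, 3) (Function('h')(C) = Mul(Rational(-1, 3), Add(30, -155)) = Mul(Rational(-1, 3), -125) = Rational(125, 3))
Mul(-1, Function('h')(Add(157, Mul(-1, 110)))) = Mul(-1, Rational(125, 3)) = Rational(-125, 3)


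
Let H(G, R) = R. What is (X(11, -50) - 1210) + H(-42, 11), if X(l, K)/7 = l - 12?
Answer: -1206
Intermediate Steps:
X(l, K) = -84 + 7*l (X(l, K) = 7*(l - 12) = 7*(-12 + l) = -84 + 7*l)
(X(11, -50) - 1210) + H(-42, 11) = ((-84 + 7*11) - 1210) + 11 = ((-84 + 77) - 1210) + 11 = (-7 - 1210) + 11 = -1217 + 11 = -1206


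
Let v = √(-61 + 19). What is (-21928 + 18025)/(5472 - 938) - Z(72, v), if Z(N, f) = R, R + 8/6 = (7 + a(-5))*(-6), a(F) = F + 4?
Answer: 496099/13602 ≈ 36.473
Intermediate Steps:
a(F) = 4 + F
R = -112/3 (R = -4/3 + (7 + (4 - 5))*(-6) = -4/3 + (7 - 1)*(-6) = -4/3 + 6*(-6) = -4/3 - 36 = -112/3 ≈ -37.333)
v = I*√42 (v = √(-42) = I*√42 ≈ 6.4807*I)
Z(N, f) = -112/3
(-21928 + 18025)/(5472 - 938) - Z(72, v) = (-21928 + 18025)/(5472 - 938) - 1*(-112/3) = -3903/4534 + 112/3 = 496099/13602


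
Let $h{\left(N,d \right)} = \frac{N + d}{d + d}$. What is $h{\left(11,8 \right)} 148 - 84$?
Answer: $\frac{367}{4} \approx 91.75$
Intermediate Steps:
$h{\left(N,d \right)} = \frac{N + d}{2 d}$
$h{\left(11,8 \right)} 148 - 84 = \frac{11 + 8}{2 \cdot 8} \cdot 148 - 84 = \frac{1}{2} \cdot \frac{1}{8} \cdot 19 \cdot 148 - 84 = \frac{19}{16} \cdot 148 - 84 = \frac{703}{4} - 84 = \frac{367}{4}$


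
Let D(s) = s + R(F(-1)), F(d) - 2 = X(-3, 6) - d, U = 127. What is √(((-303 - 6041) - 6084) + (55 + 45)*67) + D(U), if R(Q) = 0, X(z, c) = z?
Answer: 127 + 4*I*√358 ≈ 127.0 + 75.684*I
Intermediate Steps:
F(d) = -1 - d (F(d) = 2 + (-3 - d) = -1 - d)
D(s) = s (D(s) = s + 0 = s)
√(((-303 - 6041) - 6084) + (55 + 45)*67) + D(U) = √(((-303 - 6041) - 6084) + (55 + 45)*67) + 127 = √((-6344 - 6084) + 100*67) + 127 = √(-12428 + 6700) + 127 = √(-5728) + 127 = 4*I*√358 + 127 = 127 + 4*I*√358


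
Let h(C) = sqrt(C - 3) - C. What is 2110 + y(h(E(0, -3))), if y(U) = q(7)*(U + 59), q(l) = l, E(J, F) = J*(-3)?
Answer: 2523 + 7*I*sqrt(3) ≈ 2523.0 + 12.124*I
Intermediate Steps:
E(J, F) = -3*J
h(C) = sqrt(-3 + C) - C
y(U) = 413 + 7*U (y(U) = 7*(U + 59) = 7*(59 + U) = 413 + 7*U)
2110 + y(h(E(0, -3))) = 2110 + (413 + 7*(sqrt(-3 - 3*0) - (-3)*0)) = 2110 + (413 + 7*(sqrt(-3 + 0) - 1*0)) = 2110 + (413 + 7*(sqrt(-3) + 0)) = 2110 + (413 + 7*(I*sqrt(3) + 0)) = 2110 + (413 + 7*(I*sqrt(3))) = 2110 + (413 + 7*I*sqrt(3)) = 2523 + 7*I*sqrt(3)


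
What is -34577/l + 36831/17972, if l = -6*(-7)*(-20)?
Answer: 163088971/3774120 ≈ 43.212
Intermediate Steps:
l = -840 (l = 42*(-20) = -840)
-34577/l + 36831/17972 = -34577/(-840) + 36831/17972 = -34577*(-1/840) + 36831*(1/17972) = 34577/840 + 36831/17972 = 163088971/3774120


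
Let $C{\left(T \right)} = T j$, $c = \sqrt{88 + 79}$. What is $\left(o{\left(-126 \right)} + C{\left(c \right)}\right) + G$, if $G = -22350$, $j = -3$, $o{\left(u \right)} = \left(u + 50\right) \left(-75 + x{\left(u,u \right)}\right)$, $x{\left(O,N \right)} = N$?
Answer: $-7074 - 3 \sqrt{167} \approx -7112.8$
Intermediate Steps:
$c = \sqrt{167} \approx 12.923$
$o{\left(u \right)} = \left(-75 + u\right) \left(50 + u\right)$ ($o{\left(u \right)} = \left(u + 50\right) \left(-75 + u\right) = \left(50 + u\right) \left(-75 + u\right) = \left(-75 + u\right) \left(50 + u\right)$)
$C{\left(T \right)} = - 3 T$ ($C{\left(T \right)} = T \left(-3\right) = - 3 T$)
$\left(o{\left(-126 \right)} + C{\left(c \right)}\right) + G = \left(\left(-3750 + \left(-126\right)^{2} - -3150\right) - 3 \sqrt{167}\right) - 22350 = \left(\left(-3750 + 15876 + 3150\right) - 3 \sqrt{167}\right) - 22350 = \left(15276 - 3 \sqrt{167}\right) - 22350 = -7074 - 3 \sqrt{167}$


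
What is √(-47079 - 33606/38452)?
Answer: 3*I*√1933617901498/19226 ≈ 216.98*I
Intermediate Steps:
√(-47079 - 33606/38452) = √(-47079 - 33606*1/38452) = √(-47079 - 16803/19226) = √(-905157657/19226) = 3*I*√1933617901498/19226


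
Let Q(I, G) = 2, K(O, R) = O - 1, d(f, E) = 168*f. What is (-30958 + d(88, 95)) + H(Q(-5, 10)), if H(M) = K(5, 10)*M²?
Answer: -16158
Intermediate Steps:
K(O, R) = -1 + O
H(M) = 4*M² (H(M) = (-1 + 5)*M² = 4*M²)
(-30958 + d(88, 95)) + H(Q(-5, 10)) = (-30958 + 168*88) + 4*2² = (-30958 + 14784) + 4*4 = -16174 + 16 = -16158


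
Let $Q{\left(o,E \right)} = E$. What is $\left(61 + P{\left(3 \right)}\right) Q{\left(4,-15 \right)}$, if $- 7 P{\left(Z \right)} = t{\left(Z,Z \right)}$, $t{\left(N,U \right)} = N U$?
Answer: $- \frac{6270}{7} \approx -895.71$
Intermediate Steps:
$P{\left(Z \right)} = - \frac{Z^{2}}{7}$ ($P{\left(Z \right)} = - \frac{Z Z}{7} = - \frac{Z^{2}}{7}$)
$\left(61 + P{\left(3 \right)}\right) Q{\left(4,-15 \right)} = \left(61 - \frac{3^{2}}{7}\right) \left(-15\right) = \left(61 - \frac{9}{7}\right) \left(-15\right) = \frac{418}{7} \left(-15\right) = - \frac{6270}{7}$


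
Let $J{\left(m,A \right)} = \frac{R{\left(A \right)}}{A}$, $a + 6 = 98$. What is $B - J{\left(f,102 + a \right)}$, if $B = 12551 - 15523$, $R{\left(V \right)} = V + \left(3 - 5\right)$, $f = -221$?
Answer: $- \frac{288380}{97} \approx -2973.0$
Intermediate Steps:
$a = 92$ ($a = -6 + 98 = 92$)
$R{\left(V \right)} = -2 + V$ ($R{\left(V \right)} = V - 2 = -2 + V$)
$J{\left(m,A \right)} = \frac{-2 + A}{A}$
$B = -2972$
$B - J{\left(f,102 + a \right)} = -2972 - \frac{-2 + \left(102 + 92\right)}{102 + 92} = -2972 - \frac{-2 + 194}{194} = -2972 - \frac{1}{194} \cdot 192 = -2972 - \frac{96}{97} = - \frac{288380}{97}$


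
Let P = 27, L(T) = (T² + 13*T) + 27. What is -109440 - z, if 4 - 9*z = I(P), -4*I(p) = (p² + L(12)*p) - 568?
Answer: -658141/6 ≈ -1.0969e+5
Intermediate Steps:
L(T) = 27 + T² + 13*T
I(p) = 142 - 327*p/4 - p²/4 (I(p) = -((p² + (27 + 12² + 13*12)*p) - 568)/4 = -((p² + (27 + 144 + 156)*p) - 568)/4 = -((p² + 327*p) - 568)/4 = -(-568 + p² + 327*p)/4 = 142 - 327*p/4 - p²/4)
z = 1501/6 (z = 4/9 - (142 - 327/4*27 - ¼*27²)/9 = 4/9 - (142 - 8829/4 - ¼*729)/9 = 4/9 - (142 - 8829/4 - 729/4)/9 = 4/9 - ⅑*(-4495/2) = 4/9 + 4495/18 = 1501/6 ≈ 250.17)
-109440 - z = -109440 - 1*1501/6 = -109440 - 1501/6 = -658141/6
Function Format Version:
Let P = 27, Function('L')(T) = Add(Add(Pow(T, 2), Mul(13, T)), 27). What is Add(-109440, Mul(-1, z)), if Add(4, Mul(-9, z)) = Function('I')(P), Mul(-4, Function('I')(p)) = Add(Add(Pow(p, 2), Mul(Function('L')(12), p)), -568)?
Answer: Rational(-658141, 6) ≈ -1.0969e+5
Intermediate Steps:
Function('L')(T) = Add(27, Pow(T, 2), Mul(13, T))
Function('I')(p) = Add(142, Mul(Rational(-327, 4), p), Mul(Rational(-1, 4), Pow(p, 2))) (Function('I')(p) = Mul(Rational(-1, 4), Add(Add(Pow(p, 2), Mul(Add(27, Pow(12, 2), Mul(13, 12)), p)), -568)) = Mul(Rational(-1, 4), Add(Add(Pow(p, 2), Mul(Add(27, 144, 156), p)), -568)) = Mul(Rational(-1, 4), Add(Add(Pow(p, 2), Mul(327, p)), -568)) = Mul(Rational(-1, 4), Add(-568, Pow(p, 2), Mul(327, p))) = Add(142, Mul(Rational(-327, 4), p), Mul(Rational(-1, 4), Pow(p, 2))))
z = Rational(1501, 6) (z = Add(Rational(4, 9), Mul(Rational(-1, 9), Add(142, Mul(Rational(-327, 4), 27), Mul(Rational(-1, 4), Pow(27, 2))))) = Add(Rational(4, 9), Mul(Rational(-1, 9), Add(142, Rational(-8829, 4), Mul(Rational(-1, 4), 729)))) = Add(Rational(4, 9), Mul(Rational(-1, 9), Add(142, Rational(-8829, 4), Rational(-729, 4)))) = Add(Rational(4, 9), Mul(Rational(-1, 9), Rational(-4495, 2))) = Add(Rational(4, 9), Rational(4495, 18)) = Rational(1501, 6) ≈ 250.17)
Add(-109440, Mul(-1, z)) = Add(-109440, Mul(-1, Rational(1501, 6))) = Add(-109440, Rational(-1501, 6)) = Rational(-658141, 6)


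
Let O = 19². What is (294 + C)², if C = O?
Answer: 429025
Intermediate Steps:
O = 361
C = 361
(294 + C)² = (294 + 361)² = 655² = 429025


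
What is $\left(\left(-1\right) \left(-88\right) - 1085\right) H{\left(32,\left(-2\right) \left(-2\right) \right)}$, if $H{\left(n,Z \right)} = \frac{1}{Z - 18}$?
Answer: $\frac{997}{14} \approx 71.214$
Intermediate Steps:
$H{\left(n,Z \right)} = \frac{1}{-18 + Z}$
$\left(\left(-1\right) \left(-88\right) - 1085\right) H{\left(32,\left(-2\right) \left(-2\right) \right)} = \frac{\left(-1\right) \left(-88\right) - 1085}{-18 - -4} = \frac{88 - 1085}{-18 + 4} = - \frac{997}{-14} = \left(-997\right) \left(- \frac{1}{14}\right) = \frac{997}{14}$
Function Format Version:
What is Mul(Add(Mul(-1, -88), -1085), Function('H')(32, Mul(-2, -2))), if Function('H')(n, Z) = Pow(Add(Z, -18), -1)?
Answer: Rational(997, 14) ≈ 71.214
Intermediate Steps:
Function('H')(n, Z) = Pow(Add(-18, Z), -1)
Mul(Add(Mul(-1, -88), -1085), Function('H')(32, Mul(-2, -2))) = Mul(Add(Mul(-1, -88), -1085), Pow(Add(-18, Mul(-2, -2)), -1)) = Mul(Add(88, -1085), Pow(Add(-18, 4), -1)) = Mul(-997, Pow(-14, -1)) = Mul(-997, Rational(-1, 14)) = Rational(997, 14)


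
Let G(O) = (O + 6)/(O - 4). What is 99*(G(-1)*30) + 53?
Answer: -2917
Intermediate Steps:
G(O) = (6 + O)/(-4 + O)
99*(G(-1)*30) + 53 = 99*(((6 - 1)/(-4 - 1))*30) + 53 = 99*((5/(-5))*30) + 53 = 99*(-1/5*5*30) + 53 = 99*(-1*30) + 53 = 99*(-30) + 53 = -2970 + 53 = -2917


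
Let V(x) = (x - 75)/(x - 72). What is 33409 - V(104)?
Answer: 1069059/32 ≈ 33408.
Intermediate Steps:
V(x) = (-75 + x)/(-72 + x)
33409 - V(104) = 33409 - (-75 + 104)/(-72 + 104) = 33409 - 29/32 = 1069059/32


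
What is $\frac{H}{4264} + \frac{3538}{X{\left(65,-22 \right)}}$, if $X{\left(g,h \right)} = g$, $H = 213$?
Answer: $\frac{1161529}{21320} \approx 54.481$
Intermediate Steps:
$\frac{H}{4264} + \frac{3538}{X{\left(65,-22 \right)}} = \frac{213}{4264} + \frac{3538}{65} = \frac{1161529}{21320}$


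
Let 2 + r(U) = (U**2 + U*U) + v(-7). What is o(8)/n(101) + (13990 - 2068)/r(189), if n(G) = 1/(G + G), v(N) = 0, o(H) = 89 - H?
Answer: 584456601/35720 ≈ 16362.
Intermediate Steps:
n(G) = 1/(2*G)
r(U) = -2 + 2*U**2 (r(U) = -2 + ((U**2 + U*U) + 0) = -2 + ((U**2 + U**2) + 0) = -2 + (2*U**2 + 0) = -2 + 2*U**2)
o(8)/n(101) + (13990 - 2068)/r(189) = (89 - 1*8)/(((1/2)/101)) + (13990 - 2068)/(-2 + 2*189**2) = (89 - 8)/(((1/2)*(1/101))) + 11922/(-2 + 2*35721) = 81/(1/202) + 11922/(-2 + 71442) = 81*202 + 11922/71440 = 16362 + 11922*(1/71440) = 16362 + 5961/35720 = 584456601/35720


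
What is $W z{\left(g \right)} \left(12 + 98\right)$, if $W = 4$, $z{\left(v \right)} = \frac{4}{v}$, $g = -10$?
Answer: $-176$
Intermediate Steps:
$W z{\left(g \right)} \left(12 + 98\right) = 4 \frac{4}{-10} \left(12 + 98\right) = 4 \cdot 4 \left(- \frac{1}{10}\right) 110 = 4 \left(\left(- \frac{2}{5}\right) 110\right) = 4 \left(-44\right) = -176$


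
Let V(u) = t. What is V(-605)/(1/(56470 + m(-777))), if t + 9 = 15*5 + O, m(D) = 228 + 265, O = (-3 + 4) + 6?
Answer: 4158299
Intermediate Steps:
O = 7 (O = 1 + 6 = 7)
m(D) = 493
t = 73 (t = -9 + (15*5 + 7) = -9 + (75 + 7) = -9 + 82 = 73)
V(u) = 73
V(-605)/(1/(56470 + m(-777))) = 73/(1/(56470 + 493)) = 73/(1/56963) = 73*56963 = 4158299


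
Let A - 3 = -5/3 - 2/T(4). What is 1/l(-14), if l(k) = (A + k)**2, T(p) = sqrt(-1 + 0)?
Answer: 198/34225 + 513*I/273800 ≈ 0.0057852 + 0.0018736*I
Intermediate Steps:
T(p) = I (T(p) = sqrt(-1) = I)
A = 4/3 + 2*I (A = 3 + (-5/3 - 2*(-I)) = 3 + (-5*1/3 - (-2)*I) = 3 + (-5/3 + 2*I) = 4/3 + 2*I ≈ 1.3333 + 2.0*I)
l(k) = (4/3 + k + 2*I)**2 (l(k) = ((4/3 + 2*I) + k)**2 = (4/3 + k + 2*I)**2)
1/l(-14) = 1/((4 + 3*(-14) + 6*I)**2/9) = 1/((4 - 42 + 6*I)**2/9) = 1/((-38 + 6*I)**2/9) = 9/(-38 + 6*I)**2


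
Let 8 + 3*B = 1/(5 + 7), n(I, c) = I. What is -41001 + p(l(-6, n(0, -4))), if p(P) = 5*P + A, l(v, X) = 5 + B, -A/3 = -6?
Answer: -1474963/36 ≈ -40971.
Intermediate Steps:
A = 18 (A = -3*(-6) = 18)
B = -95/36 (B = -8/3 + 1/(3*(5 + 7)) = -8/3 + (⅓)/12 = -8/3 + (⅓)*(1/12) = -8/3 + 1/36 = -95/36 ≈ -2.6389)
l(v, X) = 85/36 (l(v, X) = 5 - 95/36 = 85/36)
p(P) = 18 + 5*P (p(P) = 5*P + 18 = 18 + 5*P)
-41001 + p(l(-6, n(0, -4))) = -41001 + (18 + 5*(85/36)) = -41001 + (18 + 425/36) = -41001 + 1073/36 = -1474963/36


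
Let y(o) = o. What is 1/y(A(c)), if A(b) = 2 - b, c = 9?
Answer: -⅐ ≈ -0.14286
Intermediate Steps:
1/y(A(c)) = 1/(2 - 1*9) = 1/(2 - 9) = 1/(-7) = -⅐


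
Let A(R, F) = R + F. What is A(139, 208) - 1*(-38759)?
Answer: 39106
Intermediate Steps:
A(R, F) = F + R
A(139, 208) - 1*(-38759) = (208 + 139) - 1*(-38759) = 347 + 38759 = 39106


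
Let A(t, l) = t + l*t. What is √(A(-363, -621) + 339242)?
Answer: √564302 ≈ 751.20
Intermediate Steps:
√(A(-363, -621) + 339242) = √(-363*(1 - 621) + 339242) = √(-363*(-620) + 339242) = √(225060 + 339242) = √564302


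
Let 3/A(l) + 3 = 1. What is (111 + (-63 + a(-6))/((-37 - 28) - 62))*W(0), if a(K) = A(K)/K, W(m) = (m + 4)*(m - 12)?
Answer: -679668/127 ≈ -5351.7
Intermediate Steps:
A(l) = -3/2 (A(l) = 3/(-3 + 1) = 3/(-2) = 3*(-½) = -3/2)
W(m) = (-12 + m)*(4 + m) (W(m) = (4 + m)*(-12 + m) = (-12 + m)*(4 + m))
a(K) = -3/(2*K)
(111 + (-63 + a(-6))/((-37 - 28) - 62))*W(0) = (111 + (-63 - 3/2/(-6))/((-37 - 28) - 62))*(-48 + 0² - 8*0) = (111 + (-63 - 3/2*(-⅙))/(-65 - 62))*(-48 + 0 + 0) = (111 + (-63 + ¼)/(-127))*(-48) = (111 - 251/4*(-1/127))*(-48) = (111 + 251/508)*(-48) = (56639/508)*(-48) = -679668/127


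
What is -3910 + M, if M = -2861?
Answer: -6771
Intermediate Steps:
-3910 + M = -3910 - 2861 = -6771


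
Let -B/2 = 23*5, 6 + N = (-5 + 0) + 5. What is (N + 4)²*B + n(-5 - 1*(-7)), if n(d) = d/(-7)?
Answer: -6442/7 ≈ -920.29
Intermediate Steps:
N = -6 (N = -6 + ((-5 + 0) + 5) = -6 + (-5 + 5) = -6 + 0 = -6)
n(d) = -d/7 (n(d) = d*(-⅐) = -d/7)
B = -230 (B = -46*5 = -2*115 = -230)
(N + 4)²*B + n(-5 - 1*(-7)) = (-6 + 4)²*(-230) - (-5 - 1*(-7))/7 = (-2)²*(-230) - (-5 + 7)/7 = 4*(-230) - ⅐*2 = -920 - 2/7 = -6442/7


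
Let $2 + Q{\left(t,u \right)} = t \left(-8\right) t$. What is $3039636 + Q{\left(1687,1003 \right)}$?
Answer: $-19728118$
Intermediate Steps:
$Q{\left(t,u \right)} = -2 - 8 t^{2}$ ($Q{\left(t,u \right)} = -2 + t \left(-8\right) t = -2 + - 8 t t = -2 - 8 t^{2}$)
$3039636 + Q{\left(1687,1003 \right)} = 3039636 - \left(2 + 8 \cdot 1687^{2}\right) = 3039636 - 22767754 = -19728118$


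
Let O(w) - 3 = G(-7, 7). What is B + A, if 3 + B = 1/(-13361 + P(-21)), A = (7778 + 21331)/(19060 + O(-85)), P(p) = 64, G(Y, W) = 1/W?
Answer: -2613831653/1774378274 ≈ -1.4731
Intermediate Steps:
O(w) = 22/7 (O(w) = 3 + 1/7 = 3 + ⅐ = 22/7)
A = 203763/133442 (A = (7778 + 21331)/(19060 + 22/7) = 29109/(133442/7) = 29109*(7/133442) = 203763/133442 ≈ 1.5270)
B = -39892/13297 (B = -3 + 1/(-13361 + 64) = -3 + 1/(-13297) = -3 - 1/13297 = -39892/13297 ≈ -3.0001)
B + A = -39892/13297 + 203763/133442 = -2613831653/1774378274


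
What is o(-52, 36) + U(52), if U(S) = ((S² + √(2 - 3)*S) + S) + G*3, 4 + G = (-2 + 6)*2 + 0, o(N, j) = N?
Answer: 2716 + 52*I ≈ 2716.0 + 52.0*I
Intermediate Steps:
G = 4 (G = -4 + ((-2 + 6)*2 + 0) = -4 + (4*2 + 0) = -4 + (8 + 0) = -4 + 8 = 4)
U(S) = 12 + S + S² + I*S (U(S) = ((S² + √(2 - 3)*S) + S) + 4*3 = ((S² + √(-1)*S) + S) + 12 = ((S² + I*S) + S) + 12 = (S + S² + I*S) + 12 = 12 + S + S² + I*S)
o(-52, 36) + U(52) = -52 + (12 + 52 + 52² + I*52) = -52 + (12 + 52 + 2704 + 52*I) = -52 + (2768 + 52*I) = 2716 + 52*I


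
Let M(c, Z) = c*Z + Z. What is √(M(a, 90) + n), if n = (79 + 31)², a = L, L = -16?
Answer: 5*√430 ≈ 103.68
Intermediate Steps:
a = -16
M(c, Z) = Z + Z*c (M(c, Z) = Z*c + Z = Z + Z*c)
n = 12100 (n = 110² = 12100)
√(M(a, 90) + n) = √(90*(1 - 16) + 12100) = √(90*(-15) + 12100) = √(-1350 + 12100) = √10750 = 5*√430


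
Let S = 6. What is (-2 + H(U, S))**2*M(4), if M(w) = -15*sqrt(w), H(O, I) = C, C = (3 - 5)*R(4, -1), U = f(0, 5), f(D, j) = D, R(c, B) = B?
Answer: 0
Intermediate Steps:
U = 0
C = 2 (C = (3 - 5)*(-1) = -2*(-1) = 2)
H(O, I) = 2
(-2 + H(U, S))**2*M(4) = (-2 + 2)**2*(-15*sqrt(4)) = 0**2*(-15*2) = 0*(-30) = 0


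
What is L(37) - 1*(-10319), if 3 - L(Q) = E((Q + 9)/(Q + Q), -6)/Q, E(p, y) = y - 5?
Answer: 381925/37 ≈ 10322.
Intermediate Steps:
E(p, y) = -5 + y
L(Q) = 3 + 11/Q (L(Q) = 3 - (-5 - 6)/Q = 3 - (-11)/Q = 3 + 11/Q)
L(37) - 1*(-10319) = (3 + 11/37) - 1*(-10319) = (3 + 11*(1/37)) + 10319 = (3 + 11/37) + 10319 = 122/37 + 10319 = 381925/37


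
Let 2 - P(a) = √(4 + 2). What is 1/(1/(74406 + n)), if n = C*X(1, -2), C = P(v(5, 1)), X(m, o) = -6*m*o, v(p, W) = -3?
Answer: 74430 - 12*√6 ≈ 74401.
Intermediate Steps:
P(a) = 2 - √6 (P(a) = 2 - √(4 + 2) = 2 - √6)
X(m, o) = -6*m*o
C = 2 - √6 ≈ -0.44949
n = 24 - 12*√6 (n = (2 - √6)*(-6*1*(-2)) = (2 - √6)*12 = 24 - 12*√6 ≈ -5.3939)
1/(1/(74406 + n)) = 1/(1/(74406 + (24 - 12*√6))) = 1/(1/(74430 - 12*√6)) = 74430 - 12*√6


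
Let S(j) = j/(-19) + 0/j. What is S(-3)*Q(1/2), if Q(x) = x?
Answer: 3/38 ≈ 0.078947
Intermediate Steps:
S(j) = -j/19 (S(j) = j*(-1/19) + 0 = -j/19 + 0 = -j/19)
S(-3)*Q(1/2) = -1/19*(-3)/2 = (3/19)*(½) = 3/38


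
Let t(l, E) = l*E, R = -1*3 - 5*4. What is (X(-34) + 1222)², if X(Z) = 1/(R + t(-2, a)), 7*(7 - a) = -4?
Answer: 106450155289/71289 ≈ 1.4932e+6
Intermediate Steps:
a = 53/7 (a = 7 - ⅐*(-4) = 7 + 4/7 = 53/7 ≈ 7.5714)
R = -23 (R = -3 - 20 = -23)
t(l, E) = E*l
X(Z) = -7/267 (X(Z) = 1/(-23 + (53/7)*(-2)) = 1/(-23 - 106/7) = 1/(-267/7) = -7/267)
(X(-34) + 1222)² = (-7/267 + 1222)² = (326267/267)² = 106450155289/71289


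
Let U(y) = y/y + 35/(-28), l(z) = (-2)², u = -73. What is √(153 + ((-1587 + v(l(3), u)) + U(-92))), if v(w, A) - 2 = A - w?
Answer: I*√6037/2 ≈ 38.849*I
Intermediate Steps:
l(z) = 4
v(w, A) = 2 + A - w (v(w, A) = 2 + (A - w) = 2 + A - w)
U(y) = -¼ (U(y) = 1 + 35*(-1/28) = 1 - 5/4 = -¼)
√(153 + ((-1587 + v(l(3), u)) + U(-92))) = √(153 + ((-1587 + (2 - 73 - 1*4)) - ¼)) = √(153 + ((-1587 + (2 - 73 - 4)) - ¼)) = √(153 + ((-1587 - 75) - ¼)) = √(153 + (-1662 - ¼)) = √(153 - 6649/4) = √(-6037/4) = I*√6037/2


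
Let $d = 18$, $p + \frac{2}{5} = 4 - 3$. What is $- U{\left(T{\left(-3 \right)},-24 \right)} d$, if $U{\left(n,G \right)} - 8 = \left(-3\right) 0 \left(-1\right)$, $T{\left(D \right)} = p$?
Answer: $-144$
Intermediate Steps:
$p = \frac{3}{5}$ ($p = - \frac{2}{5} + \left(4 - 3\right) = - \frac{2}{5} + 1 = \frac{3}{5} \approx 0.6$)
$T{\left(D \right)} = \frac{3}{5}$
$U{\left(n,G \right)} = 8$ ($U{\left(n,G \right)} = 8 + \left(-3\right) 0 \left(-1\right) = 8 + 0 \left(-1\right) = 8 + 0 = 8$)
$- U{\left(T{\left(-3 \right)},-24 \right)} d = - 8 \cdot 18 = \left(-1\right) 144 = -144$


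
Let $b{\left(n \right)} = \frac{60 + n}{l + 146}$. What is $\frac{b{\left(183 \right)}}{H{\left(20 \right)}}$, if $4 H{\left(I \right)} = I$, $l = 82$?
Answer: $\frac{81}{380} \approx 0.21316$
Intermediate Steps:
$H{\left(I \right)} = \frac{I}{4}$
$b{\left(n \right)} = \frac{5}{19} + \frac{n}{228}$ ($b{\left(n \right)} = \frac{60 + n}{82 + 146} = \frac{60 + n}{228} = \left(60 + n\right) \frac{1}{228} = \frac{5}{19} + \frac{n}{228}$)
$\frac{b{\left(183 \right)}}{H{\left(20 \right)}} = \frac{\frac{5}{19} + \frac{1}{228} \cdot 183}{\frac{1}{4} \cdot 20} = \frac{\frac{5}{19} + \frac{61}{76}}{5} = \frac{81}{76} \cdot \frac{1}{5} = \frac{81}{380}$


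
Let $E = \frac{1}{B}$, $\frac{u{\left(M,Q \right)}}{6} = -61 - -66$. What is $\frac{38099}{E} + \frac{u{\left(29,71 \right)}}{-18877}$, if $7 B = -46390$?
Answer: $- \frac{33363447839180}{132139} \approx -2.5249 \cdot 10^{8}$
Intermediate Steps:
$B = - \frac{46390}{7}$ ($B = \frac{1}{7} \left(-46390\right) = - \frac{46390}{7} \approx -6627.1$)
$u{\left(M,Q \right)} = 30$ ($u{\left(M,Q \right)} = 6 \left(-61 - -66\right) = 6 \left(-61 + 66\right) = 6 \cdot 5 = 30$)
$E = - \frac{7}{46390}$ ($E = \frac{1}{- \frac{46390}{7}} = - \frac{7}{46390} \approx -0.00015089$)
$\frac{38099}{E} + \frac{u{\left(29,71 \right)}}{-18877} = \frac{38099}{- \frac{7}{46390}} + \frac{30}{-18877} = 38099 \left(- \frac{46390}{7}\right) + 30 \left(- \frac{1}{18877}\right) = - \frac{1767412610}{7} - \frac{30}{18877} = - \frac{33363447839180}{132139}$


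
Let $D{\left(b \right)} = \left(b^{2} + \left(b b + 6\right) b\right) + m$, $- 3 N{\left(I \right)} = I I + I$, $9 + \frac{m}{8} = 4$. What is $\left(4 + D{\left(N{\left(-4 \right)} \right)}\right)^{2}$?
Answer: $11664$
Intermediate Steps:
$m = -40$ ($m = -72 + 8 \cdot 4 = -72 + 32 = -40$)
$N{\left(I \right)} = - \frac{I}{3} - \frac{I^{2}}{3}$ ($N{\left(I \right)} = - \frac{I I + I}{3} = - \frac{I^{2} + I}{3} = - \frac{I + I^{2}}{3} = - \frac{I}{3} - \frac{I^{2}}{3}$)
$D{\left(b \right)} = -40 + b^{2} + b \left(6 + b^{2}\right)$ ($D{\left(b \right)} = \left(b^{2} + \left(b b + 6\right) b\right) - 40 = \left(b^{2} + \left(b^{2} + 6\right) b\right) - 40 = \left(b^{2} + \left(6 + b^{2}\right) b\right) - 40 = \left(b^{2} + b \left(6 + b^{2}\right)\right) - 40 = -40 + b^{2} + b \left(6 + b^{2}\right)$)
$\left(4 + D{\left(N{\left(-4 \right)} \right)}\right)^{2} = \left(4 + \left(-40 + \left(\left(- \frac{1}{3}\right) \left(-4\right) \left(1 - 4\right)\right)^{2} + \left(\left(- \frac{1}{3}\right) \left(-4\right) \left(1 - 4\right)\right)^{3} + 6 \left(\left(- \frac{1}{3}\right) \left(-4\right) \left(1 - 4\right)\right)\right)\right)^{2} = \left(4 + \left(-40 + \left(\left(- \frac{1}{3}\right) \left(-4\right) \left(-3\right)\right)^{2} + \left(\left(- \frac{1}{3}\right) \left(-4\right) \left(-3\right)\right)^{3} + 6 \left(\left(- \frac{1}{3}\right) \left(-4\right) \left(-3\right)\right)\right)\right)^{2} = \left(4 + \left(-40 + \left(-4\right)^{2} + \left(-4\right)^{3} + 6 \left(-4\right)\right)\right)^{2} = \left(4 - 112\right)^{2} = \left(-108\right)^{2} = 11664$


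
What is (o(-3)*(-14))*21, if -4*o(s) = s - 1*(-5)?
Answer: 147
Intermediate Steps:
o(s) = -5/4 - s/4 (o(s) = -(s - 1*(-5))/4 = -(s + 5)/4 = -(5 + s)/4 = -5/4 - s/4)
(o(-3)*(-14))*21 = ((-5/4 - 1/4*(-3))*(-14))*21 = ((-5/4 + 3/4)*(-14))*21 = -1/2*(-14)*21 = 7*21 = 147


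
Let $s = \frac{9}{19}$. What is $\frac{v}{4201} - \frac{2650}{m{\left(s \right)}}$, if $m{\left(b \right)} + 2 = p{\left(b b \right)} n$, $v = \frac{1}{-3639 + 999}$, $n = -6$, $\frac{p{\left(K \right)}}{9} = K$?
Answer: $\frac{1326232593863}{7064737680} \approx 187.73$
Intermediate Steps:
$p{\left(K \right)} = 9 K$
$s = \frac{9}{19}$ ($s = 9 \cdot \frac{1}{19} = \frac{9}{19} \approx 0.47368$)
$v = - \frac{1}{2640}$ ($v = \frac{1}{-2640} = - \frac{1}{2640} \approx -0.00037879$)
$m{\left(b \right)} = -2 - 54 b^{2}$ ($m{\left(b \right)} = -2 + 9 b b \left(-6\right) = -2 + 9 b^{2} \left(-6\right) = -2 - 54 b^{2}$)
$\frac{v}{4201} - \frac{2650}{m{\left(s \right)}} = - \frac{1}{2640 \cdot 4201} - \frac{2650}{-2 - 54 \left(\frac{9}{19}\right)^{2}} = \left(- \frac{1}{2640}\right) \frac{1}{4201} - \frac{2650}{-2 - \frac{4374}{361}} = - \frac{1}{11090640} - \frac{2650}{-2 - \frac{4374}{361}} = - \frac{1}{11090640} - \frac{2650}{- \frac{5096}{361}} = - \frac{1}{11090640} - - \frac{478325}{2548} = - \frac{1}{11090640} + \frac{478325}{2548} = \frac{1326232593863}{7064737680}$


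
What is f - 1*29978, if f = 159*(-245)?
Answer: -68933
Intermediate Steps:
f = -38955
f - 1*29978 = -38955 - 1*29978 = -38955 - 29978 = -68933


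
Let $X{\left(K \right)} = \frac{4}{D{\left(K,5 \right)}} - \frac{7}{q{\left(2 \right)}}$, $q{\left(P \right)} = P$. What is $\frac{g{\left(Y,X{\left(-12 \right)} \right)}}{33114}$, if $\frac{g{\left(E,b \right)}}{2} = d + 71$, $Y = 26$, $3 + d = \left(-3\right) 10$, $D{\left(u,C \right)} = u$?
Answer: $\frac{38}{16557} \approx 0.0022951$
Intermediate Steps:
$d = -33$ ($d = -3 - 30 = -33$)
$X{\left(K \right)} = - \frac{7}{2} + \frac{4}{K}$ ($X{\left(K \right)} = \frac{4}{K} - \frac{7}{2} = - \frac{7}{2} + \frac{4}{K}$)
$g{\left(E,b \right)} = 76$ ($g{\left(E,b \right)} = 2 \left(-33 + 71\right) = 2 \cdot 38 = 76$)
$\frac{g{\left(Y,X{\left(-12 \right)} \right)}}{33114} = \frac{76}{33114} = 76 \cdot \frac{1}{33114} = \frac{38}{16557}$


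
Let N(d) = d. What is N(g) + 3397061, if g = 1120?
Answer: 3398181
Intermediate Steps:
N(g) + 3397061 = 1120 + 3397061 = 3398181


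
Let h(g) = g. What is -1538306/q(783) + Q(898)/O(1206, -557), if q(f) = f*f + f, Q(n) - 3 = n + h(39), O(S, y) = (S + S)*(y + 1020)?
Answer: -486773077/194315544 ≈ -2.5051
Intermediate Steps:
O(S, y) = 2*S*(1020 + y) (O(S, y) = (2*S)*(1020 + y) = 2*S*(1020 + y))
Q(n) = 42 + n (Q(n) = 3 + (n + 39) = 3 + (39 + n) = 42 + n)
q(f) = f + f**2 (q(f) = f**2 + f = f + f**2)
-1538306/q(783) + Q(898)/O(1206, -557) = -1538306*1/(783*(1 + 783)) + (42 + 898)/((2*1206*(1020 - 557))) = -1538306/(783*784) + 940/((2*1206*463)) = -1538306/613872 + 940/1116756 = -1538306*1/613872 + 940*(1/1116756) = -15697/6264 + 235/279189 = -486773077/194315544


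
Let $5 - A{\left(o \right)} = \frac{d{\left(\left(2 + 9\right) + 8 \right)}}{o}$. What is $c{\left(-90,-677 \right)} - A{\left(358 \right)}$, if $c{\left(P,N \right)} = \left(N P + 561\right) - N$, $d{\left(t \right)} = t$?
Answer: $\frac{22254373}{358} \approx 62163.0$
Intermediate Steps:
$A{\left(o \right)} = 5 - \frac{19}{o}$ ($A{\left(o \right)} = 5 - \frac{\left(2 + 9\right) + 8}{o} = 5 - \frac{11 + 8}{o} = 5 - \frac{19}{o}$)
$c{\left(P,N \right)} = 561 - N + N P$ ($c{\left(P,N \right)} = \left(561 + N P\right) - N = 561 - N + N P$)
$c{\left(-90,-677 \right)} - A{\left(358 \right)} = \left(561 - -677 - -60930\right) - \left(5 - \frac{19}{358}\right) = \left(561 + 677 + 60930\right) - \left(5 - \frac{19}{358}\right) = 62168 - \left(5 - \frac{19}{358}\right) = 62168 - \frac{1771}{358} = \frac{22254373}{358}$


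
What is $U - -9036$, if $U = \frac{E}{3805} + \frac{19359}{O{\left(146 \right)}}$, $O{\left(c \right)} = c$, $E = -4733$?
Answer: $\frac{5092739057}{555530} \approx 9167.3$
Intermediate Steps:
$U = \frac{72969977}{555530}$ ($U = - \frac{4733}{3805} + \frac{19359}{146} = \frac{72969977}{555530} \approx 131.35$)
$U - -9036 = \frac{72969977}{555530} - -9036 = \frac{72969977}{555530} + 9036 = \frac{5092739057}{555530}$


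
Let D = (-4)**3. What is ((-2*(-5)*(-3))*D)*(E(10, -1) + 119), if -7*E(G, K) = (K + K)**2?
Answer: 1591680/7 ≈ 2.2738e+5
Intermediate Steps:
E(G, K) = -4*K**2/7 (E(G, K) = -(K + K)**2/7 = -4*K**2/7)
D = -64
((-2*(-5)*(-3))*D)*(E(10, -1) + 119) = ((-2*(-5)*(-3))*(-64))*(-4/7*(-1)**2 + 119) = ((10*(-3))*(-64))*(-4/7*1 + 119) = (-30*(-64))*(-4/7 + 119) = 1920*(829/7) = 1591680/7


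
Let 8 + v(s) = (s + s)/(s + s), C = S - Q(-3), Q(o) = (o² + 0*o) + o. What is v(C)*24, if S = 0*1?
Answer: -168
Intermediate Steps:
Q(o) = o + o² (Q(o) = (o² + 0) + o = o² + o = o + o²)
S = 0
C = -6 (C = 0 - (-3)*(1 - 3) = 0 - (-3)*(-2) = 0 - 1*6 = 0 - 6 = -6)
v(s) = -7 (v(s) = -8 + (s + s)/(s + s) = -8 + (2*s)/((2*s)) = -8 + (2*s)*(1/(2*s)) = -8 + 1 = -7)
v(C)*24 = -7*24 = -168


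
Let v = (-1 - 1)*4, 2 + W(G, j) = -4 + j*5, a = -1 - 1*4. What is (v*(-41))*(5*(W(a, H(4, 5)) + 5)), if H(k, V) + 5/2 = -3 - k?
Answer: -79540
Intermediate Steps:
a = -5 (a = -1 - 4 = -5)
H(k, V) = -11/2 - k (H(k, V) = -5/2 + (-3 - k) = -11/2 - k)
W(G, j) = -6 + 5*j (W(G, j) = -2 + (-4 + j*5) = -2 + (-4 + 5*j) = -6 + 5*j)
v = -8 (v = -2*4 = -8)
(v*(-41))*(5*(W(a, H(4, 5)) + 5)) = (-8*(-41))*(5*((-6 + 5*(-11/2 - 1*4)) + 5)) = 328*(5*((-6 + 5*(-11/2 - 4)) + 5)) = 328*(5*((-6 + 5*(-19/2)) + 5)) = 328*(5*((-6 - 95/2) + 5)) = 328*(5*(-107/2 + 5)) = 328*(5*(-97/2)) = 328*(-485/2) = -79540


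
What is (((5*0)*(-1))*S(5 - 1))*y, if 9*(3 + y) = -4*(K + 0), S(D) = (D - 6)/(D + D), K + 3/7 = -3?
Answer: 0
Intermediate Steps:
K = -24/7 (K = -3/7 - 3 = -24/7 ≈ -3.4286)
S(D) = (-6 + D)/(2*D) (S(D) = (-6 + D)/((2*D)) = (-6 + D)*(1/(2*D)) = (-6 + D)/(2*D))
y = -31/21 (y = -3 + (-4*(-24/7 + 0))/9 = -3 + (-4*(-24/7))/9 = -3 + (⅑)*(96/7) = -3 + 32/21 = -31/21 ≈ -1.4762)
(((5*0)*(-1))*S(5 - 1))*y = (((5*0)*(-1))*((-6 + (5 - 1))/(2*(5 - 1))))*(-31/21) = ((0*(-1))*((½)*(-6 + 4)/4))*(-31/21) = (0*((½)*(¼)*(-2)))*(-31/21) = (0*(-¼))*(-31/21) = 0*(-31/21) = 0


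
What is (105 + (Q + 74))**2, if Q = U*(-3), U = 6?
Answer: 25921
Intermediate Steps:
Q = -18 (Q = 6*(-3) = -18)
(105 + (Q + 74))**2 = (105 + (-18 + 74))**2 = (105 + 56)**2 = 161**2 = 25921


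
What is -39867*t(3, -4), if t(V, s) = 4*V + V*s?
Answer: 0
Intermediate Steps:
-39867*t(3, -4) = -119601*(4 - 4) = -119601*0 = -39867*0 = 0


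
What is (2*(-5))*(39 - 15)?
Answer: -240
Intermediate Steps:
(2*(-5))*(39 - 15) = -10*24 = -240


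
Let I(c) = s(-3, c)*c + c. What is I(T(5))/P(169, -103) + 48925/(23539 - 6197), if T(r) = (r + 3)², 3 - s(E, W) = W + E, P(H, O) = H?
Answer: -4230407/225446 ≈ -18.765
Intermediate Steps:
s(E, W) = 3 - E - W (s(E, W) = 3 - (W + E) = 3 - (E + W) = 3 + (-E - W) = 3 - E - W)
T(r) = (3 + r)²
I(c) = c + c*(6 - c) (I(c) = (3 - 1*(-3) - c)*c + c = (3 + 3 - c)*c + c = (6 - c)*c + c = c*(6 - c) + c = c + c*(6 - c))
I(T(5))/P(169, -103) + 48925/(23539 - 6197) = ((3 + 5)²*(7 - (3 + 5)²))/169 + 48925/(23539 - 6197) = (8²*(7 - 1*8²))*(1/169) + 48925/17342 = (64*(7 - 1*64))*(1/169) + 48925*(1/17342) = (64*(7 - 64))*(1/169) + 48925/17342 = (64*(-57))*(1/169) + 48925/17342 = -3648*1/169 + 48925/17342 = -3648/169 + 48925/17342 = -4230407/225446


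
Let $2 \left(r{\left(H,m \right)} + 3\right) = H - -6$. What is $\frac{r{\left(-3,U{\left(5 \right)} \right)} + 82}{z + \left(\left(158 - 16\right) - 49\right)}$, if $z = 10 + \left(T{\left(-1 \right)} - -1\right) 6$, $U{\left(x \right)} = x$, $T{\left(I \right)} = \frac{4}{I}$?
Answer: $\frac{161}{170} \approx 0.94706$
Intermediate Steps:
$r{\left(H,m \right)} = \frac{H}{2}$ ($r{\left(H,m \right)} = -3 + \frac{H - -6}{2} = -3 + \frac{H + 6}{2} = -3 + \frac{6 + H}{2} = -3 + \left(3 + \frac{H}{2}\right) = \frac{H}{2}$)
$z = -8$ ($z = 10 + \left(\frac{4}{-1} - -1\right) 6 = 10 + \left(4 \left(-1\right) + 1\right) 6 = 10 + \left(-4 + 1\right) 6 = 10 - 18 = -8$)
$\frac{r{\left(-3,U{\left(5 \right)} \right)} + 82}{z + \left(\left(158 - 16\right) - 49\right)} = \frac{\frac{1}{2} \left(-3\right) + 82}{-8 + \left(\left(158 - 16\right) - 49\right)} = \frac{- \frac{3}{2} + 82}{-8 + \left(142 - 49\right)} = \frac{161}{2 \left(-8 + 93\right)} = \frac{161}{2 \cdot 85} = \frac{161}{2} \cdot \frac{1}{85} = \frac{161}{170}$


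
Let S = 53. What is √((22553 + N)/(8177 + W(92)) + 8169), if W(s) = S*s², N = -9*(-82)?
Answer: 26*√2521263020513/456769 ≈ 90.383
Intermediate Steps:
N = 738
W(s) = 53*s²
√((22553 + N)/(8177 + W(92)) + 8169) = √((22553 + 738)/(8177 + 53*92²) + 8169) = √(23291/(8177 + 53*8464) + 8169) = √(23291/(8177 + 448592) + 8169) = √(23291/456769 + 8169) = √(3731369252/456769) = 26*√2521263020513/456769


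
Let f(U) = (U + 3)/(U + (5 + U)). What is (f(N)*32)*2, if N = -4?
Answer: 64/3 ≈ 21.333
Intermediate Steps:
f(U) = (3 + U)/(5 + 2*U)
(f(N)*32)*2 = (((3 - 4)/(5 + 2*(-4)))*32)*2 = ((-1/(5 - 8))*32)*2 = ((-1/(-3))*32)*2 = (-1/3*(-1)*32)*2 = ((1/3)*32)*2 = (32/3)*2 = 64/3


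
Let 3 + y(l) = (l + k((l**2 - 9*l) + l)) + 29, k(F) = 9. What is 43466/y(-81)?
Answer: -21733/23 ≈ -944.91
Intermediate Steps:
y(l) = 35 + l (y(l) = -3 + ((l + 9) + 29) = -3 + ((9 + l) + 29) = -3 + (38 + l) = 35 + l)
43466/y(-81) = 43466/(35 - 81) = 43466/(-46) = 43466*(-1/46) = -21733/23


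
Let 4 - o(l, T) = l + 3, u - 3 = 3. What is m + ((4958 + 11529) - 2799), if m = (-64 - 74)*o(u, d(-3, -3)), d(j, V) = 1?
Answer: 14378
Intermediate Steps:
u = 6 (u = 3 + 3 = 6)
o(l, T) = 1 - l (o(l, T) = 4 - (l + 3) = 4 - (3 + l) = 4 + (-3 - l) = 1 - l)
m = 690 (m = (-64 - 74)*(1 - 1*6) = -138*(1 - 6) = -138*(-5) = 690)
m + ((4958 + 11529) - 2799) = 690 + ((4958 + 11529) - 2799) = 690 + (16487 - 2799) = 690 + 13688 = 14378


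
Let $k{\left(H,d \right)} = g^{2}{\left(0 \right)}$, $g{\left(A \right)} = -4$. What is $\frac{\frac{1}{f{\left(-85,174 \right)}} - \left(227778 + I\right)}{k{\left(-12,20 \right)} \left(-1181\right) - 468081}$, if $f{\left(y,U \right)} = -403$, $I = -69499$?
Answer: $\frac{63786438}{196251731} \approx 0.32502$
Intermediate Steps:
$k{\left(H,d \right)} = 16$ ($k{\left(H,d \right)} = \left(-4\right)^{2} = 16$)
$\frac{\frac{1}{f{\left(-85,174 \right)}} - \left(227778 + I\right)}{k{\left(-12,20 \right)} \left(-1181\right) - 468081} = \frac{\frac{1}{-403} - 158279}{16 \left(-1181\right) - 468081} = \frac{- \frac{1}{403} + \left(-227778 + 69499\right)}{-18896 - 468081} = \frac{- \frac{1}{403} - 158279}{-486977} = \left(- \frac{63786438}{403}\right) \left(- \frac{1}{486977}\right) = \frac{63786438}{196251731}$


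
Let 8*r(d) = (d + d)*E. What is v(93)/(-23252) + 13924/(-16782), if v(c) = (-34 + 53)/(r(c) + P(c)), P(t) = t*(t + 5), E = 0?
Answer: -163930927085/197578894072 ≈ -0.82970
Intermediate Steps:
P(t) = t*(5 + t)
r(d) = 0 (r(d) = ((d + d)*0)/8 = ((2*d)*0)/8 = (⅛)*0 = 0)
v(c) = 19/(c*(5 + c)) (v(c) = (-34 + 53)/(0 + c*(5 + c)) = 19/((c*(5 + c))) = 19*(1/(c*(5 + c))) = 19/(c*(5 + c)))
v(93)/(-23252) + 13924/(-16782) = (19/(93*(5 + 93)))/(-23252) + 13924/(-16782) = (19*(1/93)/98)*(-1/23252) + 13924*(-1/16782) = (19*(1/93)*(1/98))*(-1/23252) - 6962/8391 = (19/9114)*(-1/23252) - 6962/8391 = -19/211918728 - 6962/8391 = -163930927085/197578894072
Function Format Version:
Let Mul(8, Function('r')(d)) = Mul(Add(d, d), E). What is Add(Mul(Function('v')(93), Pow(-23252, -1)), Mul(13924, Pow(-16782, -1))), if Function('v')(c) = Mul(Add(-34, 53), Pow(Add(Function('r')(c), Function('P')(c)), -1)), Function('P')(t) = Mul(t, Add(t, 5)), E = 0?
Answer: Rational(-163930927085, 197578894072) ≈ -0.82970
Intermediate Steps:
Function('P')(t) = Mul(t, Add(5, t))
Function('r')(d) = 0 (Function('r')(d) = Mul(Rational(1, 8), Mul(Add(d, d), 0)) = Mul(Rational(1, 8), Mul(Mul(2, d), 0)) = Mul(Rational(1, 8), 0) = 0)
Function('v')(c) = Mul(19, Pow(c, -1), Pow(Add(5, c), -1)) (Function('v')(c) = Mul(Add(-34, 53), Pow(Add(0, Mul(c, Add(5, c))), -1)) = Mul(19, Pow(Mul(c, Add(5, c)), -1)) = Mul(19, Mul(Pow(c, -1), Pow(Add(5, c), -1))) = Mul(19, Pow(c, -1), Pow(Add(5, c), -1)))
Add(Mul(Function('v')(93), Pow(-23252, -1)), Mul(13924, Pow(-16782, -1))) = Add(Mul(Mul(19, Pow(93, -1), Pow(Add(5, 93), -1)), Pow(-23252, -1)), Mul(13924, Pow(-16782, -1))) = Add(Mul(Mul(19, Rational(1, 93), Pow(98, -1)), Rational(-1, 23252)), Mul(13924, Rational(-1, 16782))) = Add(Mul(Mul(19, Rational(1, 93), Rational(1, 98)), Rational(-1, 23252)), Rational(-6962, 8391)) = Add(Mul(Rational(19, 9114), Rational(-1, 23252)), Rational(-6962, 8391)) = Add(Rational(-19, 211918728), Rational(-6962, 8391)) = Rational(-163930927085, 197578894072)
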